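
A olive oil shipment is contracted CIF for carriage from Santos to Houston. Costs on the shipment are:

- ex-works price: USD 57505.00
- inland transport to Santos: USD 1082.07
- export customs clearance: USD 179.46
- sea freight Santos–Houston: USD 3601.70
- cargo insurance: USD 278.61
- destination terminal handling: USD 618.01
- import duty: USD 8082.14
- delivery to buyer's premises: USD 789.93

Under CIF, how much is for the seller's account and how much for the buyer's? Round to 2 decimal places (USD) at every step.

Seller: USD 62646.84; buyer: USD 9490.08

CIF: the seller pays costs through ocean freight and marine insurance to the destination port.
Seller's account: goods 57505.00 + inland to port 1082.07 + export clearance 179.46 + freight 3601.70 + insurance 278.61 = 62646.84
Buyer's account: destination terminal 618.01 + duty 8082.14 + delivery 789.93 = 9490.08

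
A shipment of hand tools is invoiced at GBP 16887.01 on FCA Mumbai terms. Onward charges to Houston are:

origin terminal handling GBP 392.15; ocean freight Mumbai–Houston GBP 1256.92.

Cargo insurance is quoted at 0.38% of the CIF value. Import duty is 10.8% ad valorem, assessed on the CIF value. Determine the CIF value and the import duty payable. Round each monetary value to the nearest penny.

CIF value: GBP 18606.79; import duty: GBP 2009.53

Let C be the CIF value. C = FCA price + pre-shipment costs + freight + 0.38% × C
C − 0.38% × C = 16887.01 + 392.15 + 1256.92
0.9962 × C = 18536.08
C = 18536.08 / 0.9962 = 18606.79
Insurance premium = 0.38% × 18606.79 = 70.71
Import duty = 18606.79 × 10.8% = 2009.53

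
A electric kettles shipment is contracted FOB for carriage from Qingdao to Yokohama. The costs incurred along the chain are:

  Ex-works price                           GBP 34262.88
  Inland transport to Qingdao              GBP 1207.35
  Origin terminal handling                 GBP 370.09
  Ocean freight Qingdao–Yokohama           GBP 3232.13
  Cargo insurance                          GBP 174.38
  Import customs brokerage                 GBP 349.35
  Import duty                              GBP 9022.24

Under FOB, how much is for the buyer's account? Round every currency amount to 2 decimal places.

FOB: the seller bears costs until goods are on board at the origin port; the buyer bears freight, insurance and all costs thereafter.
Seller's account: goods 34262.88 + inland to port 1207.35 + origin terminal 370.09 = 35840.32
Buyer's account: freight 3232.13 + insurance 174.38 + brokerage 349.35 + duty 9022.24 = 12778.10

Buyer's account: GBP 12778.10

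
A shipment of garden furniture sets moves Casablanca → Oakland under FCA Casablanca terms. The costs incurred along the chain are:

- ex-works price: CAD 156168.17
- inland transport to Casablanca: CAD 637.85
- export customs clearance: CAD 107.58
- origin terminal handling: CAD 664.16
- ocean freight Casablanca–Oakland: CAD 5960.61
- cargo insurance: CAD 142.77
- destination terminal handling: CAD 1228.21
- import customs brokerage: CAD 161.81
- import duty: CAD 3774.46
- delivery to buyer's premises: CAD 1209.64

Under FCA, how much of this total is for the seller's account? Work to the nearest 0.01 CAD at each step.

Seller's account: CAD 156913.60

FCA: the seller delivers export-cleared goods to the carrier; the buyer bears costs from that point.
Seller's account: goods 156168.17 + inland to port 637.85 + export clearance 107.58 = 156913.60
Buyer's account: origin terminal 664.16 + freight 5960.61 + insurance 142.77 + destination terminal 1228.21 + brokerage 161.81 + duty 3774.46 + delivery 1209.64 = 13141.66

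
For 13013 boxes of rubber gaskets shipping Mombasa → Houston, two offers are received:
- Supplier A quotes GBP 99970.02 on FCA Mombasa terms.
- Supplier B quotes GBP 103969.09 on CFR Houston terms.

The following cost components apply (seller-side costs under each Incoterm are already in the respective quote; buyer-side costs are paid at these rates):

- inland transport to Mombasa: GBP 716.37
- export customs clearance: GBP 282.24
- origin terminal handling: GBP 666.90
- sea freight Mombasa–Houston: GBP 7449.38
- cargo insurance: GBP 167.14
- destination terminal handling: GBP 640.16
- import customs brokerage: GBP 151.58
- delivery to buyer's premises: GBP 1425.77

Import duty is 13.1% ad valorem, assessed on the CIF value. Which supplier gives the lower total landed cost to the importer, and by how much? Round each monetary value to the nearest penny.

Supplier A (FCA):
CIF value = FCA price + origin terminal + freight + insurance = 99970.02 + 666.90 + 7449.38 + 167.14 = 108253.44
Import duty = 108253.44 × 13.1% = 14181.20
Buyer bears (A): 666.90 + 7449.38 + 167.14 + 640.16 + 151.58 + 1425.77 = 10500.93
Landed cost (A) = invoice 99970.02 + 10500.93 + duty 14181.20 = 124652.15
Supplier B (CFR):
CIF value = CFR price + insurance = 103969.09 + 167.14 = 104136.23
Import duty = 104136.23 × 13.1% = 13641.85
Buyer bears (B): 167.14 + 640.16 + 151.58 + 1425.77 = 2384.65
Landed cost (B) = invoice 103969.09 + 2384.65 + duty 13641.85 = 119995.59
Difference = |124652.15 − 119995.59| = 4656.56

Supplier B is cheaper by GBP 4656.56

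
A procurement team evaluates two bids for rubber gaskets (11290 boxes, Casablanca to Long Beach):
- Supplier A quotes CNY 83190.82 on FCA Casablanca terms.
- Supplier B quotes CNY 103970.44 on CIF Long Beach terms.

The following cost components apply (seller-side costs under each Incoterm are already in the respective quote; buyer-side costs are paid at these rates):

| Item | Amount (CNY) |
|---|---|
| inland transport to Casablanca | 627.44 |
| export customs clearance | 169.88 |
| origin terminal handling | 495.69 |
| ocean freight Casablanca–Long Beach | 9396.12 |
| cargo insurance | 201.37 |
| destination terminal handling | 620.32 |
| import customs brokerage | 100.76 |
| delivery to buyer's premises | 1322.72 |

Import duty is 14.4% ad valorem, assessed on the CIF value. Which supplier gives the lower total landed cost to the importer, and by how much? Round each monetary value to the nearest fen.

Supplier A is cheaper by CNY 12225.28

Supplier A (FCA):
CIF value = FCA price + origin terminal + freight + insurance = 83190.82 + 495.69 + 9396.12 + 201.37 = 93284.00
Import duty = 93284.00 × 14.4% = 13432.90
Buyer bears (A): 495.69 + 9396.12 + 201.37 + 620.32 + 100.76 + 1322.72 = 12136.98
Landed cost (A) = invoice 83190.82 + 12136.98 + duty 13432.90 = 108760.70
Supplier B (CIF):
The CIF price already equals the CIF value: 103970.44
Import duty = 103970.44 × 14.4% = 14971.74
Buyer bears (B): 620.32 + 100.76 + 1322.72 = 2043.80
Landed cost (B) = invoice 103970.44 + 2043.80 + duty 14971.74 = 120985.98
Difference = |108760.70 − 120985.98| = 12225.28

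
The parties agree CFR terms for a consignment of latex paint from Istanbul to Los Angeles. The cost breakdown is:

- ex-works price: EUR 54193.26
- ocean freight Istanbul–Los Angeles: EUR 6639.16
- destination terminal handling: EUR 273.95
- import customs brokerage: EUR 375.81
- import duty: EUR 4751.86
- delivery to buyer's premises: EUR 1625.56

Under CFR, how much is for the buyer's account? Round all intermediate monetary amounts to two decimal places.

Buyer's account: EUR 7027.18

CFR: the seller pays costs through ocean freight to the destination port, but not insurance.
Seller's account: goods 54193.26 + freight 6639.16 = 60832.42
Buyer's account: destination terminal 273.95 + brokerage 375.81 + duty 4751.86 + delivery 1625.56 = 7027.18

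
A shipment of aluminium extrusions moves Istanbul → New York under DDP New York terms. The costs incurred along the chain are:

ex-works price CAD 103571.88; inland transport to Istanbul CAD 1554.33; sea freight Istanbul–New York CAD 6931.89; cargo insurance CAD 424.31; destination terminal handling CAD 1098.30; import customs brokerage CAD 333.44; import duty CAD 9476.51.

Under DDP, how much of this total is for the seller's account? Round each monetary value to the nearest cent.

DDP: the seller bears all costs including import duty.
Seller's account: goods 103571.88 + inland to port 1554.33 + freight 6931.89 + insurance 424.31 + destination terminal 1098.30 + brokerage 333.44 + duty 9476.51 = 123390.66
Buyer's account: 0.00

Seller's account: CAD 123390.66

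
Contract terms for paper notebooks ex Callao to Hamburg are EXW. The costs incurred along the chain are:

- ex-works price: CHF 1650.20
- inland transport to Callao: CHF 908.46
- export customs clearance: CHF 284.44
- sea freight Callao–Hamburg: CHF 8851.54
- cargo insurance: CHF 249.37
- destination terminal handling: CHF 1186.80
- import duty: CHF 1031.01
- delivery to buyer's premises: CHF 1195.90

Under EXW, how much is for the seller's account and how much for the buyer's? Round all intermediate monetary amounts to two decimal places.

Seller: CHF 1650.20; buyer: CHF 13707.52

EXW: the seller makes goods available at their premises; the buyer bears all onward costs.
Seller's account: goods 1650.20 = 1650.20
Buyer's account: inland to port 908.46 + export clearance 284.44 + freight 8851.54 + insurance 249.37 + destination terminal 1186.80 + duty 1031.01 + delivery 1195.90 = 13707.52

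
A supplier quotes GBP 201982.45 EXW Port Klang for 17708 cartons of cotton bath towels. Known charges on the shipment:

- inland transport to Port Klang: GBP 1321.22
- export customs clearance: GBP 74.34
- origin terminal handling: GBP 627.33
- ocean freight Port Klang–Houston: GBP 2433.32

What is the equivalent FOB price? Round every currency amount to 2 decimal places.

FOB price: GBP 204005.34

Not relevant to the conversion: freight — on the buyer under both terms; not part of either seller's price.
From EXW to FOB, the seller additionally bears: inland to port, export clearance, origin terminal.
FOB price = 201982.45 + 1321.22 + 74.34 + 627.33 = 204005.34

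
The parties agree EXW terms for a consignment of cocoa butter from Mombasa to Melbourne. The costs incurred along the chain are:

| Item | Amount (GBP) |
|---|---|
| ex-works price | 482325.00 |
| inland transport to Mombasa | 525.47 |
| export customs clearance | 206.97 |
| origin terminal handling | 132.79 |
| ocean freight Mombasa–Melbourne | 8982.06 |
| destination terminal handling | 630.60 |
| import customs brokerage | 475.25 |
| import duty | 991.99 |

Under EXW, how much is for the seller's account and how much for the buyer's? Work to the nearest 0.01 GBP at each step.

EXW: the seller makes goods available at their premises; the buyer bears all onward costs.
Seller's account: goods 482325.00 = 482325.00
Buyer's account: inland to port 525.47 + export clearance 206.97 + origin terminal 132.79 + freight 8982.06 + destination terminal 630.60 + brokerage 475.25 + duty 991.99 = 11945.13

Seller: GBP 482325.00; buyer: GBP 11945.13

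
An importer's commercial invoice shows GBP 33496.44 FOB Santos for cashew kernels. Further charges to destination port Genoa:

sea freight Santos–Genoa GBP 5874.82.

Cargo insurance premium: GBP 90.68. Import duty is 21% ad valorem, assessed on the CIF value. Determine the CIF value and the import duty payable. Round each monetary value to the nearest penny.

CIF value: GBP 39461.94; import duty: GBP 8287.01

CIF = FOB price + freight + insurance
CIF = 33496.44 + 5874.82 + 90.68 = 39461.94
Import duty = 39461.94 × 21% = 8287.01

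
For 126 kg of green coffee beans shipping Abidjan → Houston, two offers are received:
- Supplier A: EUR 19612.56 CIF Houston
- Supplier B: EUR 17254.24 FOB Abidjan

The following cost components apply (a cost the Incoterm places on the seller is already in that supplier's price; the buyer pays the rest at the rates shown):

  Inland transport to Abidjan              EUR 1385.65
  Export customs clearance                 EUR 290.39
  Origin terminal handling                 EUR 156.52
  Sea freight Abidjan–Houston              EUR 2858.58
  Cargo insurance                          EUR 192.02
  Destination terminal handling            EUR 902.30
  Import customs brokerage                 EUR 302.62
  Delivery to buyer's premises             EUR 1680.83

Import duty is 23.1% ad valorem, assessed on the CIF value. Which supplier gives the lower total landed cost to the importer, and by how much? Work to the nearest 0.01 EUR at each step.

Supplier A (CIF):
The CIF price already equals the CIF value: 19612.56
Import duty = 19612.56 × 23.1% = 4530.50
Buyer bears (A): 902.30 + 302.62 + 1680.83 = 2885.75
Landed cost (A) = invoice 19612.56 + 2885.75 + duty 4530.50 = 27028.81
Supplier B (FOB):
CIF value = FOB price + freight + insurance = 17254.24 + 2858.58 + 192.02 = 20304.84
Import duty = 20304.84 × 23.1% = 4690.42
Buyer bears (B): 2858.58 + 192.02 + 902.30 + 302.62 + 1680.83 = 5936.35
Landed cost (B) = invoice 17254.24 + 5936.35 + duty 4690.42 = 27881.01
Difference = |27028.81 − 27881.01| = 852.20

Supplier A is cheaper by EUR 852.20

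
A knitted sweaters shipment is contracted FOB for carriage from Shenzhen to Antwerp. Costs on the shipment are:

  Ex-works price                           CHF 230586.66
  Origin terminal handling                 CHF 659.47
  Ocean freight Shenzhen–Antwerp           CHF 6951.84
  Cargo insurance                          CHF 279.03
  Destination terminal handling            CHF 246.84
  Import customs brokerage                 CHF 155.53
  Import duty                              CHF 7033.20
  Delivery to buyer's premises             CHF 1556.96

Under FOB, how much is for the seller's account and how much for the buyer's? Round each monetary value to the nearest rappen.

FOB: the seller bears costs until goods are on board at the origin port; the buyer bears freight, insurance and all costs thereafter.
Seller's account: goods 230586.66 + origin terminal 659.47 = 231246.13
Buyer's account: freight 6951.84 + insurance 279.03 + destination terminal 246.84 + brokerage 155.53 + duty 7033.20 + delivery 1556.96 = 16223.40

Seller: CHF 231246.13; buyer: CHF 16223.40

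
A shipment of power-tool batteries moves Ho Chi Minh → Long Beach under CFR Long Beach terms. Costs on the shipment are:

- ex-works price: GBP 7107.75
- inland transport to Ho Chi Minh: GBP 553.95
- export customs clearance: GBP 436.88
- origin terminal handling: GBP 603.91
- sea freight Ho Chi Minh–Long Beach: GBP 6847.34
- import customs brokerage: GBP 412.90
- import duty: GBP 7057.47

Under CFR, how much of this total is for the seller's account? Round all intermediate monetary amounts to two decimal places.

Seller's account: GBP 15549.83

CFR: the seller pays costs through ocean freight to the destination port, but not insurance.
Seller's account: goods 7107.75 + inland to port 553.95 + export clearance 436.88 + origin terminal 603.91 + freight 6847.34 = 15549.83
Buyer's account: brokerage 412.90 + duty 7057.47 = 7470.37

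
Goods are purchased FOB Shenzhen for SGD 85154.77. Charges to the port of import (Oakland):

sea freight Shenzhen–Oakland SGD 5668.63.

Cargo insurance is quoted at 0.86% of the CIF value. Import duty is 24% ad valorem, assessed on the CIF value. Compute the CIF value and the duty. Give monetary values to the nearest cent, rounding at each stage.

CIF value: SGD 91611.26; import duty: SGD 21986.70

Let C be the CIF value. C = FOB price + freight + 0.86% × C
C − 0.86% × C = 85154.77 + 5668.63
0.9914 × C = 90823.40
C = 90823.40 / 0.9914 = 91611.26
Insurance premium = 0.86% × 91611.26 = 787.86
Import duty = 91611.26 × 24% = 21986.70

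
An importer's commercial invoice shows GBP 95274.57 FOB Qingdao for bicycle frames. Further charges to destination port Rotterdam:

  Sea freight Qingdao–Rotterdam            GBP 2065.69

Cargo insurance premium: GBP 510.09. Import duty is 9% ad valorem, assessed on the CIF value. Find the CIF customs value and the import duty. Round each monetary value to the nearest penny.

CIF = FOB price + freight + insurance
CIF = 95274.57 + 2065.69 + 510.09 = 97850.35
Import duty = 97850.35 × 9% = 8806.53

CIF value: GBP 97850.35; import duty: GBP 8806.53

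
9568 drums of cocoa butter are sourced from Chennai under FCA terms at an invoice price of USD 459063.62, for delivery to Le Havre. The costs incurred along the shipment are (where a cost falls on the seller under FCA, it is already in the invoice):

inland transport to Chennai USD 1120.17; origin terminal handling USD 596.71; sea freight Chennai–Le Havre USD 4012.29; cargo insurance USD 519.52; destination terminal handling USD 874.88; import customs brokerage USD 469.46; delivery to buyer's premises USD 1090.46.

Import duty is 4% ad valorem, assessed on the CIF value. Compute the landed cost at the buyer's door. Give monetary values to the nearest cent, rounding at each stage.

FCA: the seller delivers export-cleared goods to the carrier; the buyer bears costs from that point.
Already in the invoice (seller's account under FCA): inland to port — exclude.
CIF value = FCA price + origin terminal + freight + insurance = 459063.62 + 596.71 + 4012.29 + 519.52 = 464192.14
Import duty = 464192.14 × 4% = 18567.69
Buyer bears: origin terminal 596.71 + freight 4012.29 + insurance 519.52 + destination terminal 874.88 + brokerage 469.46 + delivery 1090.46 + duty 18567.69 = 26131.01
Landed cost = invoice 459063.62 + 26131.01 = 485194.63

Total landed cost: USD 485194.63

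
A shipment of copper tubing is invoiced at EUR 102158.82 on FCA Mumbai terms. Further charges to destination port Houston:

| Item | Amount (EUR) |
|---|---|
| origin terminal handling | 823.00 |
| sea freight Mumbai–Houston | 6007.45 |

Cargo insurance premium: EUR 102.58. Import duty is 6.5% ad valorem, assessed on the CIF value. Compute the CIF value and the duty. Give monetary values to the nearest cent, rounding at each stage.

CIF = FCA price + pre-shipment costs + freight + insurance
CIF = 102158.82 + 823.00 + 6007.45 + 102.58 = 109091.85
Import duty = 109091.85 × 6.5% = 7090.97

CIF value: EUR 109091.85; import duty: EUR 7090.97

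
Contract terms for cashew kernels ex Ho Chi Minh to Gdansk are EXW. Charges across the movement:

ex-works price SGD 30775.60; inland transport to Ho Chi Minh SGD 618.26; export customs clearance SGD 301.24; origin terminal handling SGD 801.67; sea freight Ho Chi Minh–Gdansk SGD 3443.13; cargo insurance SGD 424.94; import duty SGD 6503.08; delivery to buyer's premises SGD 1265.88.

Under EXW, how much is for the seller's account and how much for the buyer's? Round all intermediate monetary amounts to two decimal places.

EXW: the seller makes goods available at their premises; the buyer bears all onward costs.
Seller's account: goods 30775.60 = 30775.60
Buyer's account: inland to port 618.26 + export clearance 301.24 + origin terminal 801.67 + freight 3443.13 + insurance 424.94 + duty 6503.08 + delivery 1265.88 = 13358.20

Seller: SGD 30775.60; buyer: SGD 13358.20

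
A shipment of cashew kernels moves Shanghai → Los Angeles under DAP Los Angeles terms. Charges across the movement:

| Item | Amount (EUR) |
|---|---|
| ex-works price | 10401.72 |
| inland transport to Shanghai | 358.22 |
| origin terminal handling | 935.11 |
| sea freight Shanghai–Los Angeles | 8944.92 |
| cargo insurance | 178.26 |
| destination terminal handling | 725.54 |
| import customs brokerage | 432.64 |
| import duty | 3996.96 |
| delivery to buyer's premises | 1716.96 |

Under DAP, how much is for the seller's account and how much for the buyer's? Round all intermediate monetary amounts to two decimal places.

DAP: the seller bears all costs to the named destination except import duty and clearance.
Seller's account: goods 10401.72 + inland to port 358.22 + origin terminal 935.11 + freight 8944.92 + insurance 178.26 + destination terminal 725.54 + delivery 1716.96 = 23260.73
Buyer's account: brokerage 432.64 + duty 3996.96 = 4429.60

Seller: EUR 23260.73; buyer: EUR 4429.60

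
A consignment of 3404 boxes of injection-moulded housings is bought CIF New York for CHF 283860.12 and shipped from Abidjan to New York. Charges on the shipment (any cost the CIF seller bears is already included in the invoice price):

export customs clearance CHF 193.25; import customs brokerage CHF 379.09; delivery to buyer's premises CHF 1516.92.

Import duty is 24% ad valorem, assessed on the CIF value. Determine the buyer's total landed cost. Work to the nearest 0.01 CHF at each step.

Total landed cost: CHF 353882.56

CIF: the seller pays costs through ocean freight and marine insurance to the destination port.
Already in the invoice (seller's account under CIF): export clearance — exclude.
The CIF price already equals the CIF value: 283860.12
Import duty = 283860.12 × 24% = 68126.43
Buyer bears: brokerage 379.09 + delivery 1516.92 + duty 68126.43 = 70022.44
Landed cost = invoice 283860.12 + 70022.44 = 353882.56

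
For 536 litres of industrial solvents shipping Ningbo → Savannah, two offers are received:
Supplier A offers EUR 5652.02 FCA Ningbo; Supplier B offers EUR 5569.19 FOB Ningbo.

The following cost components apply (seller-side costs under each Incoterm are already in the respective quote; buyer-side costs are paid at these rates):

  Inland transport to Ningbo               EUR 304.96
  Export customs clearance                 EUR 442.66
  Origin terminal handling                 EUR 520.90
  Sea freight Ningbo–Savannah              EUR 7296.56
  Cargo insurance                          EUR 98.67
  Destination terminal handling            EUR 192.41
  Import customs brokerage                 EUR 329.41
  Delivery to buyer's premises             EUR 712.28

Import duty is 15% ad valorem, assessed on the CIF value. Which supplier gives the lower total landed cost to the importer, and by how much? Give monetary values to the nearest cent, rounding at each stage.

Supplier B is cheaper by EUR 694.29

Supplier A (FCA):
CIF value = FCA price + origin terminal + freight + insurance = 5652.02 + 520.90 + 7296.56 + 98.67 = 13568.15
Import duty = 13568.15 × 15% = 2035.22
Buyer bears (A): 520.90 + 7296.56 + 98.67 + 192.41 + 329.41 + 712.28 = 9150.23
Landed cost (A) = invoice 5652.02 + 9150.23 + duty 2035.22 = 16837.47
Supplier B (FOB):
CIF value = FOB price + freight + insurance = 5569.19 + 7296.56 + 98.67 = 12964.42
Import duty = 12964.42 × 15% = 1944.66
Buyer bears (B): 7296.56 + 98.67 + 192.41 + 329.41 + 712.28 = 8629.33
Landed cost (B) = invoice 5569.19 + 8629.33 + duty 1944.66 = 16143.18
Difference = |16837.47 − 16143.18| = 694.29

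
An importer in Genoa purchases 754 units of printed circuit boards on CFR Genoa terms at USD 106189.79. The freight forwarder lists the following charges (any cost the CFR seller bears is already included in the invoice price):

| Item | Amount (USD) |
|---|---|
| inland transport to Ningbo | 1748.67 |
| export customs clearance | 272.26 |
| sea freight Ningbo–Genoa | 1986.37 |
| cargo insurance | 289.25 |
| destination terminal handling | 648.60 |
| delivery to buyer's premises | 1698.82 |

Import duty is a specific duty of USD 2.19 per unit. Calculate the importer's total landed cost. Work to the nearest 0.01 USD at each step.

Total landed cost: USD 110477.72

CFR: the seller pays costs through ocean freight to the destination port, but not insurance.
Already in the invoice (seller's account under CFR): inland to port, export clearance, freight — exclude.
CIF value = CFR price + insurance = 106189.79 + 289.25 = 106479.04
Import duty = 754 × 2.19 = 1651.26
Buyer bears: insurance 289.25 + destination terminal 648.60 + delivery 1698.82 + duty 1651.26 = 4287.93
Landed cost = invoice 106189.79 + 4287.93 = 110477.72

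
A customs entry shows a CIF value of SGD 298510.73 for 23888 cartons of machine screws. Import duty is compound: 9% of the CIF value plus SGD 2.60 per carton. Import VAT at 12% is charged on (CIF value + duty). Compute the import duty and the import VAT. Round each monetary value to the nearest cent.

Import duty: SGD 88974.77; import VAT: SGD 46498.26

Ad valorem component: 298510.73 × 9% = 26865.97
Specific component: 23888 × 2.60 = 62108.80
Import duty = 26865.97 + 62108.80 = 88974.77
VAT base = CIF + duty = 298510.73 + 88974.77 = 387485.50
Import VAT = 387485.50 × 12% = 46498.26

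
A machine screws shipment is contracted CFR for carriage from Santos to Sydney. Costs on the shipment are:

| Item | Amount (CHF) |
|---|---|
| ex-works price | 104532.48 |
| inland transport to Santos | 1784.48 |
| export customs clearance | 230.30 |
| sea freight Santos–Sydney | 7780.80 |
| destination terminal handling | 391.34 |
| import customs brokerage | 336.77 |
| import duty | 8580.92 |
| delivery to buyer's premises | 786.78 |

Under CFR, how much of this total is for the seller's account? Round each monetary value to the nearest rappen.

Seller's account: CHF 114328.06

CFR: the seller pays costs through ocean freight to the destination port, but not insurance.
Seller's account: goods 104532.48 + inland to port 1784.48 + export clearance 230.30 + freight 7780.80 = 114328.06
Buyer's account: destination terminal 391.34 + brokerage 336.77 + duty 8580.92 + delivery 786.78 = 10095.81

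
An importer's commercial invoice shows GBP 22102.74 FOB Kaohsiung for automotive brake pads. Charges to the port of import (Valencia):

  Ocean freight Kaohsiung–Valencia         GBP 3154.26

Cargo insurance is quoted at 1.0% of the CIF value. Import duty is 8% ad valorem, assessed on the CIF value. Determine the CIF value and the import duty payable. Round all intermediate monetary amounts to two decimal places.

CIF value: GBP 25512.12; import duty: GBP 2040.97

Let C be the CIF value. C = FOB price + freight + 1.0% × C
C − 1.0% × C = 22102.74 + 3154.26
0.99 × C = 25257.00
C = 25257.00 / 0.99 = 25512.12
Insurance premium = 1.0% × 25512.12 = 255.12
Import duty = 25512.12 × 8% = 2040.97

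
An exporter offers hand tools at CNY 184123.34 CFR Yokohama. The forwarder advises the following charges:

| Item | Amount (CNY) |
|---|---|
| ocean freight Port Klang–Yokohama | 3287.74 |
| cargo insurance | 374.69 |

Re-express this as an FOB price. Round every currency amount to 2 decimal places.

FOB price: CNY 180835.60

Not relevant to the conversion: insurance — on the buyer under both terms; not part of either seller's price.
From CFR to FOB, the seller no longer bears: freight.
FOB price = 184123.34 − 3287.74 = 180835.60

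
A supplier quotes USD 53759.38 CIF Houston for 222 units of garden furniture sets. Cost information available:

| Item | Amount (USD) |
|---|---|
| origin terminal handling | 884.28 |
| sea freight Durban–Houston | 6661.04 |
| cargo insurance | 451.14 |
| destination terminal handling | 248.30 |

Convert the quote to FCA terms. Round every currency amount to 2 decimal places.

Not relevant to the conversion: destination terminal — on the buyer under both terms; not part of either seller's price.
From CIF to FCA, the seller no longer bears: origin terminal, freight, insurance.
FCA price = 53759.38 − 884.28 − 6661.04 − 451.14 = 45762.92

FCA price: USD 45762.92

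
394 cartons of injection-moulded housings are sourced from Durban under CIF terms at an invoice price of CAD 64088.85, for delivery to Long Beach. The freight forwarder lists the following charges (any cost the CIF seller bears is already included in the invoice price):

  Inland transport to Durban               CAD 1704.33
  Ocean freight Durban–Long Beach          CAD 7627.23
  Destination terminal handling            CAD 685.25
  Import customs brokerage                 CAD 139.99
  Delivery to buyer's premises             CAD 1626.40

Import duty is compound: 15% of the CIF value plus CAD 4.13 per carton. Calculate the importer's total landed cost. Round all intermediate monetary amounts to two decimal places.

Total landed cost: CAD 77781.04

CIF: the seller pays costs through ocean freight and marine insurance to the destination port.
Already in the invoice (seller's account under CIF): inland to port, freight — exclude.
The CIF price already equals the CIF value: 64088.85
Ad valorem component: 64088.85 × 15% = 9613.33
Specific component: 394 × 4.13 = 1627.22
Import duty = 9613.33 + 1627.22 = 11240.55
Buyer bears: destination terminal 685.25 + brokerage 139.99 + delivery 1626.40 + duty 11240.55 = 13692.19
Landed cost = invoice 64088.85 + 13692.19 = 77781.04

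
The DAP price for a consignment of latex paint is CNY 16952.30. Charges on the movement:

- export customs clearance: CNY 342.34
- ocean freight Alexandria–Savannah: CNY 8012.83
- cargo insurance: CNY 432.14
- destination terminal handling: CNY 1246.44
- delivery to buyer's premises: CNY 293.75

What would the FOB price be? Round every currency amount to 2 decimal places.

FOB price: CNY 6967.14

Not relevant to the conversion: export clearance — on the seller under both DAP and FOB; already in the DAP price and stays in the FOB price.
From DAP to FOB, the seller no longer bears: freight, insurance, destination terminal, delivery.
FOB price = 16952.30 − 8012.83 − 432.14 − 1246.44 − 293.75 = 6967.14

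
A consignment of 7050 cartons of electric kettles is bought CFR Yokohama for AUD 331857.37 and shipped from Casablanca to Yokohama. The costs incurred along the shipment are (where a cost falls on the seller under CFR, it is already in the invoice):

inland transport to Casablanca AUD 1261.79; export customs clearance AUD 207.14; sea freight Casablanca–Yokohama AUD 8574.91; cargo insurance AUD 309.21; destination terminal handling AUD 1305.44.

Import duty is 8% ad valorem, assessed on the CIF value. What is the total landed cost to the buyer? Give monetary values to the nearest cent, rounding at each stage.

CFR: the seller pays costs through ocean freight to the destination port, but not insurance.
Already in the invoice (seller's account under CFR): inland to port, export clearance, freight — exclude.
CIF value = CFR price + insurance = 331857.37 + 309.21 = 332166.58
Import duty = 332166.58 × 8% = 26573.33
Buyer bears: insurance 309.21 + destination terminal 1305.44 + duty 26573.33 = 28187.98
Landed cost = invoice 331857.37 + 28187.98 = 360045.35

Total landed cost: AUD 360045.35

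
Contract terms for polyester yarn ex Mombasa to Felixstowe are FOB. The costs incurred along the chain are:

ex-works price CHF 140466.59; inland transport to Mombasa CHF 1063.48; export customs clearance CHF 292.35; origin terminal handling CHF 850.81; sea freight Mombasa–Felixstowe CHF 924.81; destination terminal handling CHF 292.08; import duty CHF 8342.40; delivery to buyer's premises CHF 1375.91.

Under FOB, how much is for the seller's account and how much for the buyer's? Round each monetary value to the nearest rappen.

Seller: CHF 142673.23; buyer: CHF 10935.20

FOB: the seller bears costs until goods are on board at the origin port; the buyer bears freight, insurance and all costs thereafter.
Seller's account: goods 140466.59 + inland to port 1063.48 + export clearance 292.35 + origin terminal 850.81 = 142673.23
Buyer's account: freight 924.81 + destination terminal 292.08 + duty 8342.40 + delivery 1375.91 = 10935.20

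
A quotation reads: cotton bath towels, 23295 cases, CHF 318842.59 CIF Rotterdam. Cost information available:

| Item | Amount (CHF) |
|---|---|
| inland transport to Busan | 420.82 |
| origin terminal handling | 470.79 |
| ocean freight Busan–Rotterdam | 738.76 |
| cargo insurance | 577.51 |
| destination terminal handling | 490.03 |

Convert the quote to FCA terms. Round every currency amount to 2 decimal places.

Not relevant to the conversion: inland to port — on the seller under both CIF and FCA; already in the CIF price and stays in the FCA price. destination terminal — on the buyer under both terms; not part of either seller's price.
From CIF to FCA, the seller no longer bears: origin terminal, freight, insurance.
FCA price = 318842.59 − 470.79 − 738.76 − 577.51 = 317055.53

FCA price: CHF 317055.53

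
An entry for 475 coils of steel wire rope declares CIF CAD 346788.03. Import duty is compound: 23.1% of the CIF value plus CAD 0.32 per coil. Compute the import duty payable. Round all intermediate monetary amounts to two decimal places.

Ad valorem component: 346788.03 × 23.1% = 80108.03
Specific component: 475 × 0.32 = 152.00
Import duty = 80108.03 + 152.00 = 80260.03

Import duty: CAD 80260.03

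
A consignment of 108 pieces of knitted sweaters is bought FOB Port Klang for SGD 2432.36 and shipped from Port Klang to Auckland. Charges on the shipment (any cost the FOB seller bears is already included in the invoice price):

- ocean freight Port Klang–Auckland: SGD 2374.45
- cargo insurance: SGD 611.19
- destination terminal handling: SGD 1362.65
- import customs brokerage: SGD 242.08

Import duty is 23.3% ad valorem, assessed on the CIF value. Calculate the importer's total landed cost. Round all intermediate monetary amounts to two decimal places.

FOB: the seller bears costs until goods are on board at the origin port; the buyer bears freight, insurance and all costs thereafter.
CIF value = FOB price + freight + insurance = 2432.36 + 2374.45 + 611.19 = 5418.00
Import duty = 5418.00 × 23.3% = 1262.39
Buyer bears: freight 2374.45 + insurance 611.19 + destination terminal 1362.65 + brokerage 242.08 + duty 1262.39 = 5852.76
Landed cost = invoice 2432.36 + 5852.76 = 8285.12

Total landed cost: SGD 8285.12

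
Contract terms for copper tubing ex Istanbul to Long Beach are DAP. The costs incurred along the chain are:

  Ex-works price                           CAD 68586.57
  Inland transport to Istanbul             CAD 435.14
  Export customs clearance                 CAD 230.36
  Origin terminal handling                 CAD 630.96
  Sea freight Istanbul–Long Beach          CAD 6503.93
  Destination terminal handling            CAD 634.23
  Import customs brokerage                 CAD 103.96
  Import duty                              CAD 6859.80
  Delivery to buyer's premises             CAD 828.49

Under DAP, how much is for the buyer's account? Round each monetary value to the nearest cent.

DAP: the seller bears all costs to the named destination except import duty and clearance.
Seller's account: goods 68586.57 + inland to port 435.14 + export clearance 230.36 + origin terminal 630.96 + freight 6503.93 + destination terminal 634.23 + delivery 828.49 = 77849.68
Buyer's account: brokerage 103.96 + duty 6859.80 = 6963.76

Buyer's account: CAD 6963.76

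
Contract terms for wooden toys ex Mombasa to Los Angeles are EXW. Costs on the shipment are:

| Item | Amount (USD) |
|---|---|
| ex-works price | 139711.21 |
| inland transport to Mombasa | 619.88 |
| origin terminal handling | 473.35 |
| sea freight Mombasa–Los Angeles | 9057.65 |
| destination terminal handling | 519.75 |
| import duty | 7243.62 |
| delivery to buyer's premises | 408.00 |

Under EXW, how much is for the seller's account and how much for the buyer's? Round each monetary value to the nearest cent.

EXW: the seller makes goods available at their premises; the buyer bears all onward costs.
Seller's account: goods 139711.21 = 139711.21
Buyer's account: inland to port 619.88 + origin terminal 473.35 + freight 9057.65 + destination terminal 519.75 + duty 7243.62 + delivery 408.00 = 18322.25

Seller: USD 139711.21; buyer: USD 18322.25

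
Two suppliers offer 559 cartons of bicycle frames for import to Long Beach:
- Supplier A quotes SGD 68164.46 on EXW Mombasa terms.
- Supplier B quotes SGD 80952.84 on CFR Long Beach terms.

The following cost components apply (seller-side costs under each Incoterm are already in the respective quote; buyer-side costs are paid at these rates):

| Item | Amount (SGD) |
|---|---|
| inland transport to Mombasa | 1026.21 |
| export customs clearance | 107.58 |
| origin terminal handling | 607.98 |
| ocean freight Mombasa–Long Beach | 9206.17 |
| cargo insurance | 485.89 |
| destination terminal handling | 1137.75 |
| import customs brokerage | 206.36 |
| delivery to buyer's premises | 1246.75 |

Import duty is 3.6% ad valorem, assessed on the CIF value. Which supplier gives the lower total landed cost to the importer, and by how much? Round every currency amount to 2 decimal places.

Supplier A is cheaper by SGD 1906.69

Supplier A (EXW):
CIF value = EXW price + inland to port + export clearance + origin terminal + freight + insurance = 68164.46 + 1026.21 + 107.58 + 607.98 + 9206.17 + 485.89 = 79598.29
Import duty = 79598.29 × 3.6% = 2865.54
Buyer bears (A): 1026.21 + 107.58 + 607.98 + 9206.17 + 485.89 + 1137.75 + 206.36 + 1246.75 = 14024.69
Landed cost (A) = invoice 68164.46 + 14024.69 + duty 2865.54 = 85054.69
Supplier B (CFR):
CIF value = CFR price + insurance = 80952.84 + 485.89 = 81438.73
Import duty = 81438.73 × 3.6% = 2931.79
Buyer bears (B): 485.89 + 1137.75 + 206.36 + 1246.75 = 3076.75
Landed cost (B) = invoice 80952.84 + 3076.75 + duty 2931.79 = 86961.38
Difference = |85054.69 − 86961.38| = 1906.69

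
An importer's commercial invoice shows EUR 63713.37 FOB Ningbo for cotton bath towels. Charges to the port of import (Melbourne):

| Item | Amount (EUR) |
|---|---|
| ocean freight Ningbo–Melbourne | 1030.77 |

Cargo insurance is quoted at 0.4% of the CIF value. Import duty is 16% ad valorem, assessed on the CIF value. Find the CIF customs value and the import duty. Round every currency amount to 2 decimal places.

CIF value: EUR 65004.16; import duty: EUR 10400.67

Let C be the CIF value. C = FOB price + freight + 0.4% × C
C − 0.4% × C = 63713.37 + 1030.77
0.996 × C = 64744.14
C = 64744.14 / 0.996 = 65004.16
Insurance premium = 0.4% × 65004.16 = 260.02
Import duty = 65004.16 × 16% = 10400.67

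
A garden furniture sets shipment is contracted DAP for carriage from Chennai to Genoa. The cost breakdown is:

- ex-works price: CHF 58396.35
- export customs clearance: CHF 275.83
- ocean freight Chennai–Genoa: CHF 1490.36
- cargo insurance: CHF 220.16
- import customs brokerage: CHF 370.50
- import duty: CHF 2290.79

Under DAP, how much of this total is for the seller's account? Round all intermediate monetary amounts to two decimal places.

DAP: the seller bears all costs to the named destination except import duty and clearance.
Seller's account: goods 58396.35 + export clearance 275.83 + freight 1490.36 + insurance 220.16 = 60382.70
Buyer's account: brokerage 370.50 + duty 2290.79 = 2661.29

Seller's account: CHF 60382.70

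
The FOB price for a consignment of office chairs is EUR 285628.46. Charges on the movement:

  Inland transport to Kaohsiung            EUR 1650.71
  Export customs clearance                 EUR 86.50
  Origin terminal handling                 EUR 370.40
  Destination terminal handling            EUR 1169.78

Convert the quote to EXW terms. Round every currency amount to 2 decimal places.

EXW price: EUR 283520.85

Not relevant to the conversion: destination terminal — on the buyer under both terms; not part of either seller's price.
From FOB to EXW, the seller no longer bears: inland to port, export clearance, origin terminal.
EXW price = 285628.46 − 1650.71 − 86.50 − 370.40 = 283520.85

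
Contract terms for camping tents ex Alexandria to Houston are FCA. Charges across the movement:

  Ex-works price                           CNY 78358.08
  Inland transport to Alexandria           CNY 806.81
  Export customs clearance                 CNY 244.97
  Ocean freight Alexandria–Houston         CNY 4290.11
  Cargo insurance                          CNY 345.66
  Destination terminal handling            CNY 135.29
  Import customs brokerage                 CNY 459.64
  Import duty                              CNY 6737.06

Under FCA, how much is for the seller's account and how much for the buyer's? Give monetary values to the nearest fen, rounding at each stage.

Seller: CNY 79409.86; buyer: CNY 11967.76

FCA: the seller delivers export-cleared goods to the carrier; the buyer bears costs from that point.
Seller's account: goods 78358.08 + inland to port 806.81 + export clearance 244.97 = 79409.86
Buyer's account: freight 4290.11 + insurance 345.66 + destination terminal 135.29 + brokerage 459.64 + duty 6737.06 = 11967.76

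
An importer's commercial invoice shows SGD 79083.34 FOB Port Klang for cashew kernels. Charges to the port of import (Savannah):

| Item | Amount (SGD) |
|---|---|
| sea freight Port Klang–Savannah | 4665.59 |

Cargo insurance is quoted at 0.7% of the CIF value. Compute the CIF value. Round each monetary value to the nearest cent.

Let C be the CIF value. C = FOB price + freight + 0.7% × C
C − 0.7% × C = 79083.34 + 4665.59
0.993 × C = 83748.93
C = 83748.93 / 0.993 = 84339.31
Insurance premium = 0.7% × 84339.31 = 590.38

CIF value: SGD 84339.31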